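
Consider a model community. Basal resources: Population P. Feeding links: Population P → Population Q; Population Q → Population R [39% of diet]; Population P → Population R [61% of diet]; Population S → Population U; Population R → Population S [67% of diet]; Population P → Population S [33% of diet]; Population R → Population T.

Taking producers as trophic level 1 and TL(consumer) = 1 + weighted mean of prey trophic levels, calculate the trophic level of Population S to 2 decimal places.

Population Q: 1 + 1 = 2
Population R: 1 + (0.39×2 + 0.61×1) = 2.39
Population S: 1 + (0.33×1 + 0.67×2.39) = 2.9313
Population T: 1 + 2.39 = 3.39
Population U: 1 + 2.9313 = 3.9313

2.93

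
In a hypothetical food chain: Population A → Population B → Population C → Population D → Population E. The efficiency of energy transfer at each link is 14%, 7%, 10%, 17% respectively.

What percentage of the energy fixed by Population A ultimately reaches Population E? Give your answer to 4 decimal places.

0.0167%

Product of link efficiencies: 0.14 × 0.07 × 0.1 × 0.17 = 0.0001666
As a percentage: 0.0001666 × 100 = 0.0167%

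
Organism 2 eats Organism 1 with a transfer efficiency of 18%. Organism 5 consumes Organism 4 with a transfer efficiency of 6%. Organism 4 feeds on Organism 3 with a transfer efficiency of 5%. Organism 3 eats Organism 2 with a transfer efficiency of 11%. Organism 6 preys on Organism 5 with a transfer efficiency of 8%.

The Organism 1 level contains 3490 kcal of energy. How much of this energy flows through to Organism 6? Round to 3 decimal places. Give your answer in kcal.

Organism 2: 3490 × 0.18 = 628.2 kcal
Organism 3: 628.2 × 0.11 = 69.102 kcal
Organism 4: 69.102 × 0.05 = 3.4551 kcal
Organism 5: 3.4551 × 0.06 = 0.207306 kcal
Organism 6: 0.207306 × 0.08 = 0.01658448 kcal

0.017 kcal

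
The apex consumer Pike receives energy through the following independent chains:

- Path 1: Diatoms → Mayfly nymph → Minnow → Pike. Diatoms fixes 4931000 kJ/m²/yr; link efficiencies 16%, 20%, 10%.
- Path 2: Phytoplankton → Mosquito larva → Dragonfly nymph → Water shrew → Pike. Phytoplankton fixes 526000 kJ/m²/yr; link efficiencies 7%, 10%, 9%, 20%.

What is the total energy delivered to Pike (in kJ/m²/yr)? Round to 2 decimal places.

15845.48 kJ/m²/yr

Path 1: 4931000 × 0.16 × 0.2 × 0.1 = 15779.2 kJ/m²/yr
Path 2: 526000 × 0.07 × 0.1 × 0.09 × 0.2 = 66.276 kJ/m²/yr
Total at Pike: 15779.2 + 66.276 = 15845.476 kJ/m²/yr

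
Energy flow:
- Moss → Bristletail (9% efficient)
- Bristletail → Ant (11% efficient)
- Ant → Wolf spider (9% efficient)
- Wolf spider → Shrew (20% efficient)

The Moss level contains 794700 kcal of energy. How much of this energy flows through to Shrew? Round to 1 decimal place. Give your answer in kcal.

141.6 kcal

Bristletail: 794700 × 0.09 = 71523 kcal
Ant: 71523 × 0.11 = 7867.53 kcal
Wolf spider: 7867.53 × 0.09 = 708.0777 kcal
Shrew: 708.0777 × 0.2 = 141.61554 kcal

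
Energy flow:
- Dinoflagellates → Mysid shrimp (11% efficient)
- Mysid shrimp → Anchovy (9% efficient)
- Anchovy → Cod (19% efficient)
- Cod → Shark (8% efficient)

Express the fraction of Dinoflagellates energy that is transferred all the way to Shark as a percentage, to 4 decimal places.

0.0150%

Product of link efficiencies: 0.11 × 0.09 × 0.19 × 0.08 = 0.00015048
As a percentage: 0.00015048 × 100 = 0.0150%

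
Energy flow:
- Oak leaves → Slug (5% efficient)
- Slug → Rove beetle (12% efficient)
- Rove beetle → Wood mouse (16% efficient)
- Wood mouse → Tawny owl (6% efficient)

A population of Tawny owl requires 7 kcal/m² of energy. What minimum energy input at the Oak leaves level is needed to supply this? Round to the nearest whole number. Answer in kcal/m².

121528 kcal/m²

Cumulative transfer efficiency: 0.05 × 0.12 × 0.16 × 0.06 = 0.0000576
Oak leaves energy = 7 / 0.0000576 = 121528 kcal/m²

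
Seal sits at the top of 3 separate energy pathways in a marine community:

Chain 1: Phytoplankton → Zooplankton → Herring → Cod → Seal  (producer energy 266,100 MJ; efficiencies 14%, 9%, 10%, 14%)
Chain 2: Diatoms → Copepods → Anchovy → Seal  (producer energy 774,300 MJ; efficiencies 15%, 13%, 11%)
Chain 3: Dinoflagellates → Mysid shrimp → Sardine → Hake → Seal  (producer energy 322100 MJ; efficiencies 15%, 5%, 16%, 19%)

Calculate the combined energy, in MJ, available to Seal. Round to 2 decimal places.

Chain 1: 266100 × 0.14 × 0.09 × 0.1 × 0.14 = 46.94004 MJ
Chain 2: 774300 × 0.15 × 0.13 × 0.11 = 1660.8735 MJ
Chain 3: 322100 × 0.15 × 0.05 × 0.16 × 0.19 = 73.4388 MJ
Total at Seal: 46.94004 + 1660.8735 + 73.4388 = 1781.25234 MJ

1781.25 MJ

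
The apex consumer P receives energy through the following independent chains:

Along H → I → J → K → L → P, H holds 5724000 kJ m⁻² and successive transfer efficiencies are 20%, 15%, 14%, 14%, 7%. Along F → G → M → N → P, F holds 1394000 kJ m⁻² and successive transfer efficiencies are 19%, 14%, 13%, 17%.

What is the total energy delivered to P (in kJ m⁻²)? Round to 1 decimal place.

1055.1 kJ m⁻²

Via H: 5724000 × 0.2 × 0.15 × 0.14 × 0.14 × 0.07 = 235.59984 kJ m⁻²
Via F: 1394000 × 0.19 × 0.14 × 0.13 × 0.17 = 819.47684 kJ m⁻²
Total at P: 235.59984 + 819.47684 = 1055.07668 kJ m⁻²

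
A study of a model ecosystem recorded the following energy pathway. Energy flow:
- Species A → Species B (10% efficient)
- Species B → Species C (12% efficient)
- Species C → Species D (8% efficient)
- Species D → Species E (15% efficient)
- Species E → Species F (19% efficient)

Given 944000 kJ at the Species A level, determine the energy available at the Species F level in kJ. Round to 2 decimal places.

Species B: 944000 × 0.1 = 94400 kJ
Species C: 94400 × 0.12 = 11328 kJ
Species D: 11328 × 0.08 = 906.24 kJ
Species E: 906.24 × 0.15 = 135.936 kJ
Species F: 135.936 × 0.19 = 25.82784 kJ

25.83 kJ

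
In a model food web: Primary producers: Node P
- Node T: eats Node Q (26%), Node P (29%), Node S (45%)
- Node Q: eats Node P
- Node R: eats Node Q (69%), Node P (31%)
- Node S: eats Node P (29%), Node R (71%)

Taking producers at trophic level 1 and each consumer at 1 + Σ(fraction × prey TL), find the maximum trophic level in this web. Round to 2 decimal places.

Node Q: 1 + 1 = 2
Node R: 1 + (0.69×2 + 0.31×1) = 2.69
Node S: 1 + (0.29×1 + 0.71×2.69) = 3.1999
Node T: 1 + (0.26×2 + 0.29×1 + 0.45×3.1999) = 3.249955

3.25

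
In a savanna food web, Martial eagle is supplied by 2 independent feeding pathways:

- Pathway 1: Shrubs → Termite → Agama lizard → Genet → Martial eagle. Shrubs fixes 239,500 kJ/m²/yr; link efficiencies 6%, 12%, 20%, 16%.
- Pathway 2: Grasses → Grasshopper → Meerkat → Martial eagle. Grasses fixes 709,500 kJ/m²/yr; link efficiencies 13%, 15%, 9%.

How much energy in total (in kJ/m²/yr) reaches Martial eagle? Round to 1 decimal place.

Pathway 1: 239500 × 0.06 × 0.12 × 0.2 × 0.16 = 55.1808 kJ/m²/yr
Pathway 2: 709500 × 0.13 × 0.15 × 0.09 = 1245.1725 kJ/m²/yr
Total at Martial eagle: 55.1808 + 1245.1725 = 1300.3533 kJ/m²/yr

1300.4 kJ/m²/yr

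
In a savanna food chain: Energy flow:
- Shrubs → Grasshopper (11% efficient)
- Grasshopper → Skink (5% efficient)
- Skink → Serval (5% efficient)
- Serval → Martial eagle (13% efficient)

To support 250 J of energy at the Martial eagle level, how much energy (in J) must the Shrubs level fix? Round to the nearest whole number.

6993007 J

Cumulative transfer efficiency: 0.11 × 0.05 × 0.05 × 0.13 = 0.00003575
Shrubs energy = 250 / 0.00003575 = 6993007 J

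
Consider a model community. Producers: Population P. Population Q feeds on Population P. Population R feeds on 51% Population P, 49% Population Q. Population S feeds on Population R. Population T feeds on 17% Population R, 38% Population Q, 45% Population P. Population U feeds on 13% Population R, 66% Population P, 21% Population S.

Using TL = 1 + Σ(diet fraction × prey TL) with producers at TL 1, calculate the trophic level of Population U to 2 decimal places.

Population Q: 1 + 1 = 2
Population R: 1 + (0.51×1 + 0.49×2) = 2.49
Population S: 1 + 2.49 = 3.49
Population T: 1 + (0.17×2.49 + 0.38×2 + 0.45×1) = 2.6333
Population U: 1 + (0.13×2.49 + 0.66×1 + 0.21×3.49) = 2.7166

2.72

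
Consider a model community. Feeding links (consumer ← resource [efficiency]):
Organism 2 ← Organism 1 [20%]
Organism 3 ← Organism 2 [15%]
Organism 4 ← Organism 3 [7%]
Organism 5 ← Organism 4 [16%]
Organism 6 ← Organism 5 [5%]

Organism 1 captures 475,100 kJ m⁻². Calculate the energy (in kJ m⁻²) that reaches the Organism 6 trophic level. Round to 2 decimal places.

7.98 kJ m⁻²

Organism 2: 475100 × 0.2 = 95020 kJ m⁻²
Organism 3: 95020 × 0.15 = 14253 kJ m⁻²
Organism 4: 14253 × 0.07 = 997.71 kJ m⁻²
Organism 5: 997.71 × 0.16 = 159.6336 kJ m⁻²
Organism 6: 159.6336 × 0.05 = 7.98168 kJ m⁻²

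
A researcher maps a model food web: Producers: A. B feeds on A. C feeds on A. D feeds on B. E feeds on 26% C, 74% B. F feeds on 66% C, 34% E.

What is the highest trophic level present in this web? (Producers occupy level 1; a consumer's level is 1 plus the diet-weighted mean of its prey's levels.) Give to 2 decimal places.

3.34

B: 1 + 1 = 2
C: 1 + 1 = 2
D: 1 + 2 = 3
E: 1 + (0.26×2 + 0.74×2) = 3
F: 1 + (0.66×2 + 0.34×3) = 3.34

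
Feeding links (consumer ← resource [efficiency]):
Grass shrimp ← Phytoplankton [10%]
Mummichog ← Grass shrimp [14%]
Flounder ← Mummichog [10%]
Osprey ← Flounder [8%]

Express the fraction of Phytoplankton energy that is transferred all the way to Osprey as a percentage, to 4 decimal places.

Product of link efficiencies: 0.1 × 0.14 × 0.1 × 0.08 = 0.000112
As a percentage: 0.000112 × 100 = 0.0112%

0.0112%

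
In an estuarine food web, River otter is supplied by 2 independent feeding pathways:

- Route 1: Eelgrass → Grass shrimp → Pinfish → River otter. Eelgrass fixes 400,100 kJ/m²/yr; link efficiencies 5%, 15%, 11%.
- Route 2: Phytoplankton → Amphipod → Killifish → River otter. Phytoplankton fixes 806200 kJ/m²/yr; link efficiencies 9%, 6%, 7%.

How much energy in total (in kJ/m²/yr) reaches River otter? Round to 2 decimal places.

Route 1: 400100 × 0.05 × 0.15 × 0.11 = 330.0825 kJ/m²/yr
Route 2: 806200 × 0.09 × 0.06 × 0.07 = 304.7436 kJ/m²/yr
Total at River otter: 330.0825 + 304.7436 = 634.8261 kJ/m²/yr

634.83 kJ/m²/yr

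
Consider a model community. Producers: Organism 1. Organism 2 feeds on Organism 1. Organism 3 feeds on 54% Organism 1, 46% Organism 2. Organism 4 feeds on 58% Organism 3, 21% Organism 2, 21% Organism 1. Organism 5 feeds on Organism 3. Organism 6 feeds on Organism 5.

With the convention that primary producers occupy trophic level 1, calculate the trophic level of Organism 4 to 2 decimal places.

3.06

Organism 2: 1 + 1 = 2
Organism 3: 1 + (0.54×1 + 0.46×2) = 2.46
Organism 4: 1 + (0.58×2.46 + 0.21×2 + 0.21×1) = 3.0568
Organism 5: 1 + 2.46 = 3.46
Organism 6: 1 + 3.46 = 4.46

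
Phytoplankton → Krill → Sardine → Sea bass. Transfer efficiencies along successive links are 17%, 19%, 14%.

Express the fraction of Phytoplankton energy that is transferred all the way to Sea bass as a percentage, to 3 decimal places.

Product of link efficiencies: 0.17 × 0.19 × 0.14 = 0.004522
As a percentage: 0.004522 × 100 = 0.452%

0.452%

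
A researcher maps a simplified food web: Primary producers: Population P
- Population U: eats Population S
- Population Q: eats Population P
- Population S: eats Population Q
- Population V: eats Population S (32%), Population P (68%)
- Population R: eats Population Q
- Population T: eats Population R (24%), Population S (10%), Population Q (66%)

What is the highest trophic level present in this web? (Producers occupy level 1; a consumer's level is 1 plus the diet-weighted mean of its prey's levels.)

Population Q: 1 + 1 = 2
Population R: 1 + 2 = 3
Population S: 1 + 2 = 3
Population T: 1 + (0.24×3 + 0.1×3 + 0.66×2) = 3.34
Population U: 1 + 3 = 4
Population V: 1 + (0.32×3 + 0.68×1) = 2.64

4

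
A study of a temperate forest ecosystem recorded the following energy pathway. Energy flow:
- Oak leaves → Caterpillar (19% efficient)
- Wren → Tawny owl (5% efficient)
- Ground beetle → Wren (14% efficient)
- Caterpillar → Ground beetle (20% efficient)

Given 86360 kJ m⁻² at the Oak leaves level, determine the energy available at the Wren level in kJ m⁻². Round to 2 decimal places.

Caterpillar: 86360 × 0.19 = 16408.4 kJ m⁻²
Ground beetle: 16408.4 × 0.2 = 3281.68 kJ m⁻²
Wren: 3281.68 × 0.14 = 459.4352 kJ m⁻²

459.44 kJ m⁻²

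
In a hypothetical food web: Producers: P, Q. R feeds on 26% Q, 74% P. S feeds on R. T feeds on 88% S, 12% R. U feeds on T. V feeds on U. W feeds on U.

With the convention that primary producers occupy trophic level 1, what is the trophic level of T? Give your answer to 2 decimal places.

R: 1 + (0.26×1 + 0.74×1) = 2
S: 1 + 2 = 3
T: 1 + (0.88×3 + 0.12×2) = 3.88
U: 1 + 3.88 = 4.88
V: 1 + 4.88 = 5.88
W: 1 + 4.88 = 5.88

3.88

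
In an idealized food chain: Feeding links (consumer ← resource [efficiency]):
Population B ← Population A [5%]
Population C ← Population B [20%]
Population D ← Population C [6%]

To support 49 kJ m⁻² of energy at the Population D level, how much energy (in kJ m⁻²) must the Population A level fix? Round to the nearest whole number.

81667 kJ m⁻²

Cumulative transfer efficiency: 0.05 × 0.2 × 0.06 = 0.0006
Population A energy = 49 / 0.0006 = 81667 kJ m⁻²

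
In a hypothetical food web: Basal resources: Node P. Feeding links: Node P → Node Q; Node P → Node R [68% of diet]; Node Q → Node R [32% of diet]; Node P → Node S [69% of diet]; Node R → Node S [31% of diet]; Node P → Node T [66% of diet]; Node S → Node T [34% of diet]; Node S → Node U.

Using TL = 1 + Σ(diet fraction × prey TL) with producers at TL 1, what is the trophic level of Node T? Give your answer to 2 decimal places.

Node Q: 1 + 1 = 2
Node R: 1 + (0.68×1 + 0.32×2) = 2.32
Node S: 1 + (0.69×1 + 0.31×2.32) = 2.4092
Node T: 1 + (0.66×1 + 0.34×2.4092) = 2.479128
Node U: 1 + 2.4092 = 3.4092

2.48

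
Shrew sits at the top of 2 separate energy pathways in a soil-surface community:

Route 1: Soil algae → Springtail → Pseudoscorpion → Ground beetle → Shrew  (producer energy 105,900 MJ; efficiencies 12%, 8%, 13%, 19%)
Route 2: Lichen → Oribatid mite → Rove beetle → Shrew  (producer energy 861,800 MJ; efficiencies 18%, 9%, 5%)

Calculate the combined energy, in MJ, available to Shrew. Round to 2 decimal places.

Route 1: 105900 × 0.12 × 0.08 × 0.13 × 0.19 = 25.111008 MJ
Route 2: 861800 × 0.18 × 0.09 × 0.05 = 698.058 MJ
Total at Shrew: 25.111008 + 698.058 = 723.169008 MJ

723.17 MJ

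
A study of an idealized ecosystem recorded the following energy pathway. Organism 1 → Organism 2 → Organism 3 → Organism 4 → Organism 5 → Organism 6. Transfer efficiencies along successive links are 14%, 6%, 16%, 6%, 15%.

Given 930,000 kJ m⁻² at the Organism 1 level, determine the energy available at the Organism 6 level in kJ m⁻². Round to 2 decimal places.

11.25 kJ m⁻²

Organism 2: 930000 × 0.14 = 130200 kJ m⁻²
Organism 3: 130200 × 0.06 = 7812 kJ m⁻²
Organism 4: 7812 × 0.16 = 1249.92 kJ m⁻²
Organism 5: 1249.92 × 0.06 = 74.9952 kJ m⁻²
Organism 6: 74.9952 × 0.15 = 11.24928 kJ m⁻²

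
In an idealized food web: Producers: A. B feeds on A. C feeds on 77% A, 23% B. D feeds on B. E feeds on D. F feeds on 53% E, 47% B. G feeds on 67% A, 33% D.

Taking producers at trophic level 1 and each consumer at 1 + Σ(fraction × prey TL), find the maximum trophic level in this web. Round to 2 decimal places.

4.06

B: 1 + 1 = 2
C: 1 + (0.77×1 + 0.23×2) = 2.23
D: 1 + 2 = 3
E: 1 + 3 = 4
F: 1 + (0.53×4 + 0.47×2) = 4.06
G: 1 + (0.67×1 + 0.33×3) = 2.66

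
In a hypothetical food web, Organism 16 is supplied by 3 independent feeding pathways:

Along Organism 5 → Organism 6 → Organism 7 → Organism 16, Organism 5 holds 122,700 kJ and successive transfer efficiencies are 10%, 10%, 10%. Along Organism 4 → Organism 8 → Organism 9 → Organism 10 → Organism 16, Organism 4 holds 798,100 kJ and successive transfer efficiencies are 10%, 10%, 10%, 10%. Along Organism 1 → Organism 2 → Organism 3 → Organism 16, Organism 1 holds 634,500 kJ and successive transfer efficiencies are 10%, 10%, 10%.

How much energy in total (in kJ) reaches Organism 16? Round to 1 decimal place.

837.0 kJ

Via Organism 5: 122700 × 0.1 × 0.1 × 0.1 = 122.7 kJ
Via Organism 4: 798100 × 0.1 × 0.1 × 0.1 × 0.1 = 79.81 kJ
Via Organism 1: 634500 × 0.1 × 0.1 × 0.1 = 634.5 kJ
Total at Organism 16: 122.7 + 79.81 + 634.5 = 837.01 kJ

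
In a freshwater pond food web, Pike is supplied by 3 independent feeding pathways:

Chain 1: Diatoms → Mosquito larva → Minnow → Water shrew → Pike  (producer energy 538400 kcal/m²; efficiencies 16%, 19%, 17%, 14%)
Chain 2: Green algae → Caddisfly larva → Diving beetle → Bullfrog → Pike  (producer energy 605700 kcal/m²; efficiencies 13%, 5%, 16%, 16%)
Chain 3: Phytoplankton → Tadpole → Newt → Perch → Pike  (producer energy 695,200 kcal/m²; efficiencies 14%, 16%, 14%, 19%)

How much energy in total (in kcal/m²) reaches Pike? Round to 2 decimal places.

Chain 1: 538400 × 0.16 × 0.19 × 0.17 × 0.14 = 389.543168 kcal/m²
Chain 2: 605700 × 0.13 × 0.05 × 0.16 × 0.16 = 100.78848 kcal/m²
Chain 3: 695200 × 0.14 × 0.16 × 0.14 × 0.19 = 414.227968 kcal/m²
Total at Pike: 389.543168 + 100.78848 + 414.227968 = 904.559616 kcal/m²

904.56 kcal/m²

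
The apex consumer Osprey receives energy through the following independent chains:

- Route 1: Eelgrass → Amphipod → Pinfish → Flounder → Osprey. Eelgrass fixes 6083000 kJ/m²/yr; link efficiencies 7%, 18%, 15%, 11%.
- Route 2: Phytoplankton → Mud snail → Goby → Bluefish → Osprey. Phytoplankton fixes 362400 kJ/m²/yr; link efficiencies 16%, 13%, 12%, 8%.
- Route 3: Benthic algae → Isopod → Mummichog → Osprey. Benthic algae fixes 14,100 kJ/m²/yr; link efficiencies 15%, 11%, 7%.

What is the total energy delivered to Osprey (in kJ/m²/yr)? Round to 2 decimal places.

1353.31 kJ/m²/yr

Route 1: 6083000 × 0.07 × 0.18 × 0.15 × 0.11 = 1264.6557 kJ/m²/yr
Route 2: 362400 × 0.16 × 0.13 × 0.12 × 0.08 = 72.364032 kJ/m²/yr
Route 3: 14100 × 0.15 × 0.11 × 0.07 = 16.2855 kJ/m²/yr
Total at Osprey: 1264.6557 + 72.364032 + 16.2855 = 1353.305232 kJ/m²/yr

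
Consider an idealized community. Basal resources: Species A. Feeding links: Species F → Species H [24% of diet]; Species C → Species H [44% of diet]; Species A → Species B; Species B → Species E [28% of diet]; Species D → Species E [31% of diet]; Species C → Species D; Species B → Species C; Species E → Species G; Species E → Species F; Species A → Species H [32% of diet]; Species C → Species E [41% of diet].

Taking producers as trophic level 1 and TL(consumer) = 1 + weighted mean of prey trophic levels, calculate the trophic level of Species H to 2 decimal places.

3.85

Species B: 1 + 1 = 2
Species C: 1 + 2 = 3
Species D: 1 + 3 = 4
Species E: 1 + (0.31×4 + 0.28×2 + 0.41×3) = 4.03
Species F: 1 + 4.03 = 5.03
Species G: 1 + 4.03 = 5.03
Species H: 1 + (0.32×1 + 0.44×3 + 0.24×5.03) = 3.8472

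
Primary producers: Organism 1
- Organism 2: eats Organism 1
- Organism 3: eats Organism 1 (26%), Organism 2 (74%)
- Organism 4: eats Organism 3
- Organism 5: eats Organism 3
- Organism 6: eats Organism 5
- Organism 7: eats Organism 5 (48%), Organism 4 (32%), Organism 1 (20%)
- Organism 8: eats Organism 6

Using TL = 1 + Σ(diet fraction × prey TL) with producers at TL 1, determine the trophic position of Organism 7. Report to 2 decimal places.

Organism 2: 1 + 1 = 2
Organism 3: 1 + (0.26×1 + 0.74×2) = 2.74
Organism 4: 1 + 2.74 = 3.74
Organism 5: 1 + 2.74 = 3.74
Organism 6: 1 + 3.74 = 4.74
Organism 7: 1 + (0.48×3.74 + 0.32×3.74 + 0.2×1) = 4.192
Organism 8: 1 + 4.74 = 5.74

4.19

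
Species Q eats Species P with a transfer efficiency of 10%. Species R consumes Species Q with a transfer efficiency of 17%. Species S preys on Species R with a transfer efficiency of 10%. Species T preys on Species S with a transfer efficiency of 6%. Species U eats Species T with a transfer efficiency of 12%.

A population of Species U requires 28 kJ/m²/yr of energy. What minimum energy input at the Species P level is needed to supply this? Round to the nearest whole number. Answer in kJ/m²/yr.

Cumulative transfer efficiency: 0.1 × 0.17 × 0.1 × 0.06 × 0.12 = 0.00001224
Species P energy = 28 / 0.00001224 = 2287582 kJ/m²/yr

2287582 kJ/m²/yr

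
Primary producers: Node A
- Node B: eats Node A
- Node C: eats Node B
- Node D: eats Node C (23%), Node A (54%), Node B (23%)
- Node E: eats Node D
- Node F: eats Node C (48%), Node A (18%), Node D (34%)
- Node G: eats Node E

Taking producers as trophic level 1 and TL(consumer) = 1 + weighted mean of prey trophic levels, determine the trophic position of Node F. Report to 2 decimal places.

3.53

Node B: 1 + 1 = 2
Node C: 1 + 2 = 3
Node D: 1 + (0.23×3 + 0.54×1 + 0.23×2) = 2.69
Node E: 1 + 2.69 = 3.69
Node F: 1 + (0.48×3 + 0.18×1 + 0.34×2.69) = 3.5346
Node G: 1 + 3.69 = 4.69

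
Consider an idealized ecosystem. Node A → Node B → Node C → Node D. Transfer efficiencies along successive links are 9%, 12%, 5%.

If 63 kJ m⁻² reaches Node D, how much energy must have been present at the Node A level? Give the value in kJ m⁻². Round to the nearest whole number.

116667 kJ m⁻²

Cumulative transfer efficiency: 0.09 × 0.12 × 0.05 = 0.00054
Node A energy = 63 / 0.00054 = 116667 kJ m⁻²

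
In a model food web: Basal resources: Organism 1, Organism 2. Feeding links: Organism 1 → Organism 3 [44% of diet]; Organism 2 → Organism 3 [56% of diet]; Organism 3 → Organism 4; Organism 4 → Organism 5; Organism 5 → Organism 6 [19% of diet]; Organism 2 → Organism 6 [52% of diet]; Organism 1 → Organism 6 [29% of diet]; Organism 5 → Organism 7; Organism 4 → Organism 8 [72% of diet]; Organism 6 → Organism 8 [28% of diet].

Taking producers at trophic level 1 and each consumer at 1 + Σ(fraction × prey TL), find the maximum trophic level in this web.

Organism 3: 1 + (0.44×1 + 0.56×1) = 2
Organism 4: 1 + 2 = 3
Organism 5: 1 + 3 = 4
Organism 6: 1 + (0.19×4 + 0.52×1 + 0.29×1) = 2.57
Organism 7: 1 + 4 = 5
Organism 8: 1 + (0.72×3 + 0.28×2.57) = 3.8796

5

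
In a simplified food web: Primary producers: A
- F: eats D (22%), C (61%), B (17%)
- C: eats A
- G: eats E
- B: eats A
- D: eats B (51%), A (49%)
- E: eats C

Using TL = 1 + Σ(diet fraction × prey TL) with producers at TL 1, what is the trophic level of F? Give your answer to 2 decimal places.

B: 1 + 1 = 2
C: 1 + 1 = 2
D: 1 + (0.51×2 + 0.49×1) = 2.51
E: 1 + 2 = 3
F: 1 + (0.22×2.51 + 0.61×2 + 0.17×2) = 3.1122
G: 1 + 3 = 4

3.11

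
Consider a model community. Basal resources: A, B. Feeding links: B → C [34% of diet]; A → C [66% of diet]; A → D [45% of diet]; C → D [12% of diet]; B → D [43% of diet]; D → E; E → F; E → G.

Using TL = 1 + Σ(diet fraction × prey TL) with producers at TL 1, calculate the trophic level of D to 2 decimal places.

2.12

C: 1 + (0.34×1 + 0.66×1) = 2
D: 1 + (0.45×1 + 0.12×2 + 0.43×1) = 2.12
E: 1 + 2.12 = 3.12
F: 1 + 3.12 = 4.12
G: 1 + 3.12 = 4.12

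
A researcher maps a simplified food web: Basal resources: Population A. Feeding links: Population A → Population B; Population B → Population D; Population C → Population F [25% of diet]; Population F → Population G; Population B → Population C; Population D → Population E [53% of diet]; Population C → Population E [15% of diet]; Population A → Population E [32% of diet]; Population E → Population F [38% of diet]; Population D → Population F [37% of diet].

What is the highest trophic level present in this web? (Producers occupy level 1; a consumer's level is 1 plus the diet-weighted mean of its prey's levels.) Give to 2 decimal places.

Population B: 1 + 1 = 2
Population C: 1 + 2 = 3
Population D: 1 + 2 = 3
Population E: 1 + (0.32×1 + 0.53×3 + 0.15×3) = 3.36
Population F: 1 + (0.38×3.36 + 0.37×3 + 0.25×3) = 4.1368
Population G: 1 + 4.1368 = 5.1368

5.14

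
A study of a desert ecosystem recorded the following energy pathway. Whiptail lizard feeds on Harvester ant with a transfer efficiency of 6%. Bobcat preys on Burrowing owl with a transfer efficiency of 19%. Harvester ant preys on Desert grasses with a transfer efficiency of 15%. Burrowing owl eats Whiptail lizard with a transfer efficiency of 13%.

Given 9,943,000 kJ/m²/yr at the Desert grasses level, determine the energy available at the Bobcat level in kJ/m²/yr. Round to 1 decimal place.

2210.3 kJ/m²/yr

Harvester ant: 9943000 × 0.15 = 1491450 kJ/m²/yr
Whiptail lizard: 1491450 × 0.06 = 89487 kJ/m²/yr
Burrowing owl: 89487 × 0.13 = 11633.31 kJ/m²/yr
Bobcat: 11633.31 × 0.19 = 2210.3289 kJ/m²/yr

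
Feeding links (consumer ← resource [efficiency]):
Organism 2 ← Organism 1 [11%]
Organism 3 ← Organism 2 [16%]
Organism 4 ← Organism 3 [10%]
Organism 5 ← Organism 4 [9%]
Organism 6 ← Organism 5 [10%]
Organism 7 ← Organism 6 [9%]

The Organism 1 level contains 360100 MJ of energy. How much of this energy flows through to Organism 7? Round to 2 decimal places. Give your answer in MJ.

0.51 MJ

Organism 2: 360100 × 0.11 = 39611 MJ
Organism 3: 39611 × 0.16 = 6337.76 MJ
Organism 4: 6337.76 × 0.1 = 633.776 MJ
Organism 5: 633.776 × 0.09 = 57.03984 MJ
Organism 6: 57.03984 × 0.1 = 5.703984 MJ
Organism 7: 5.703984 × 0.09 = 0.51335856 MJ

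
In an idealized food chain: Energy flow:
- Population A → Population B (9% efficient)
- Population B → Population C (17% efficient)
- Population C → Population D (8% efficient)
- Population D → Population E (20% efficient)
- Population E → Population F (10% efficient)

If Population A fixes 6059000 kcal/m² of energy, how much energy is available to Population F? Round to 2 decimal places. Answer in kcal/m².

Population B: 6059000 × 0.09 = 545310 kcal/m²
Population C: 545310 × 0.17 = 92702.7 kcal/m²
Population D: 92702.7 × 0.08 = 7416.216 kcal/m²
Population E: 7416.216 × 0.2 = 1483.2432 kcal/m²
Population F: 1483.2432 × 0.1 = 148.32432 kcal/m²

148.32 kcal/m²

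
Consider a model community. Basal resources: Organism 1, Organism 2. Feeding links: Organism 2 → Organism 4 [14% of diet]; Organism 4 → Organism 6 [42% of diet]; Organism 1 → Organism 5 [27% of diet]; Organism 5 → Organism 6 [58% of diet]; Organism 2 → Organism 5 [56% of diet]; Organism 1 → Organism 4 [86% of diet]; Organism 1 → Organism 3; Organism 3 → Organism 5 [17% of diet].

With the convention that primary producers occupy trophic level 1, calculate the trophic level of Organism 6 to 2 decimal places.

Organism 3: 1 + 1 = 2
Organism 4: 1 + (0.86×1 + 0.14×1) = 2
Organism 5: 1 + (0.27×1 + 0.17×2 + 0.56×1) = 2.17
Organism 6: 1 + (0.58×2.17 + 0.42×2) = 3.0986

3.10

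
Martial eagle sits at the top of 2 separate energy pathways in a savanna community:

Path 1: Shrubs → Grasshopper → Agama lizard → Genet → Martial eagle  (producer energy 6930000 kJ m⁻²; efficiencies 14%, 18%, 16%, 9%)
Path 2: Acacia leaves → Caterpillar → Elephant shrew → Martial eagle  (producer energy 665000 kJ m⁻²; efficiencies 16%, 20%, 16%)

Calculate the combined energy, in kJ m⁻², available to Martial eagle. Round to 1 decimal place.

5919.6 kJ m⁻²

Path 1: 6930000 × 0.14 × 0.18 × 0.16 × 0.09 = 2514.7584 kJ m⁻²
Path 2: 665000 × 0.16 × 0.2 × 0.16 = 3404.8 kJ m⁻²
Total at Martial eagle: 2514.7584 + 3404.8 = 5919.5584 kJ m⁻²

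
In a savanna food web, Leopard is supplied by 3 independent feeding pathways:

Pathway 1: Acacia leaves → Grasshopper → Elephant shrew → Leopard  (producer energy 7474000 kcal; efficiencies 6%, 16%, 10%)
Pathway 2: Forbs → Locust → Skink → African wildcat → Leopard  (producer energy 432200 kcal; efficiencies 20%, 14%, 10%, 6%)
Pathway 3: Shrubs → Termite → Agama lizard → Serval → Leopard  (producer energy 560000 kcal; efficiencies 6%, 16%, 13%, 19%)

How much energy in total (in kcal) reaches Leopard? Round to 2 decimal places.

Pathway 1: 7474000 × 0.06 × 0.16 × 0.1 = 7175.04 kcal
Pathway 2: 432200 × 0.2 × 0.14 × 0.1 × 0.06 = 72.6096 kcal
Pathway 3: 560000 × 0.06 × 0.16 × 0.13 × 0.19 = 132.7872 kcal
Total at Leopard: 7175.04 + 72.6096 + 132.7872 = 7380.4368 kcal

7380.44 kcal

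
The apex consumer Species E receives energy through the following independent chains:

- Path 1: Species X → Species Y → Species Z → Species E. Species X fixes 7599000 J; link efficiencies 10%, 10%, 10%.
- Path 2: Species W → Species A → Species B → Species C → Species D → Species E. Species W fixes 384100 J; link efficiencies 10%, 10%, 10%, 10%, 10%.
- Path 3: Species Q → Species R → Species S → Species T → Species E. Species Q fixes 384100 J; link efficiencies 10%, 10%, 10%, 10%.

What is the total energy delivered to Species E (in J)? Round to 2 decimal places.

7641.25 J

Path 1: 7599000 × 0.1 × 0.1 × 0.1 = 7599 J
Path 2: 384100 × 0.1 × 0.1 × 0.1 × 0.1 × 0.1 = 3.841 J
Path 3: 384100 × 0.1 × 0.1 × 0.1 × 0.1 = 38.41 J
Total at Species E: 7599 + 3.841 + 38.41 = 7641.251 J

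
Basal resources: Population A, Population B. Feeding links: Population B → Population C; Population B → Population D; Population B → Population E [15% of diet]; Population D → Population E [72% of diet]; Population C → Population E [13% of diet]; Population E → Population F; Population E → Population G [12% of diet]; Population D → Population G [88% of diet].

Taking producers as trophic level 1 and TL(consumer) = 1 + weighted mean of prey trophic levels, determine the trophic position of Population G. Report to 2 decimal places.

Population C: 1 + 1 = 2
Population D: 1 + 1 = 2
Population E: 1 + (0.15×1 + 0.72×2 + 0.13×2) = 2.85
Population F: 1 + 2.85 = 3.85
Population G: 1 + (0.12×2.85 + 0.88×2) = 3.102

3.10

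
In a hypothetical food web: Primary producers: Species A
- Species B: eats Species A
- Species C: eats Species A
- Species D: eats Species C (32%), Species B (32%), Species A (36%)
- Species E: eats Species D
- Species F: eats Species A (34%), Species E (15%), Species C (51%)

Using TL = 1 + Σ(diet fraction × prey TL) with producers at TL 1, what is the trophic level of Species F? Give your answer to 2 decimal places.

2.91

Species B: 1 + 1 = 2
Species C: 1 + 1 = 2
Species D: 1 + (0.32×2 + 0.32×2 + 0.36×1) = 2.64
Species E: 1 + 2.64 = 3.64
Species F: 1 + (0.34×1 + 0.15×3.64 + 0.51×2) = 2.906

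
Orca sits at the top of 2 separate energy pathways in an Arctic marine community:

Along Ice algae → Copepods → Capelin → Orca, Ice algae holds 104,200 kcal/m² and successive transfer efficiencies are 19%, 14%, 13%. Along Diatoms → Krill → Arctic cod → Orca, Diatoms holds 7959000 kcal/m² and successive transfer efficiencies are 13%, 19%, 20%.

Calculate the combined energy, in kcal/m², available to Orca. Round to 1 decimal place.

Via Ice algae: 104200 × 0.19 × 0.14 × 0.13 = 360.3236 kcal/m²
Via Diatoms: 7959000 × 0.13 × 0.19 × 0.2 = 39317.46 kcal/m²
Total at Orca: 360.3236 + 39317.46 = 39677.7836 kcal/m²

39677.8 kcal/m²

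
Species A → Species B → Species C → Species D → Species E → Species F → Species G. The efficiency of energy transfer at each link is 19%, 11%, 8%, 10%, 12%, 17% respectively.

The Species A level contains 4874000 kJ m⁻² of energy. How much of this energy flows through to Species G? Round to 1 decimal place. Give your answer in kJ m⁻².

Species B: 4874000 × 0.19 = 926060 kJ m⁻²
Species C: 926060 × 0.11 = 101866.6 kJ m⁻²
Species D: 101866.6 × 0.08 = 8149.328 kJ m⁻²
Species E: 8149.328 × 0.1 = 814.9328 kJ m⁻²
Species F: 814.9328 × 0.12 = 97.791936 kJ m⁻²
Species G: 97.791936 × 0.17 = 16.62462912 kJ m⁻²

16.6 kJ m⁻²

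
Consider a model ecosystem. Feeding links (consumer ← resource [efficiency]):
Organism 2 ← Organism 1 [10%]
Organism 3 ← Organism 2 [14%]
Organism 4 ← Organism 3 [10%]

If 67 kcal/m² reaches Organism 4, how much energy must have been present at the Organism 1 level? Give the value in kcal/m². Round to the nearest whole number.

47857 kcal/m²

Cumulative transfer efficiency: 0.1 × 0.14 × 0.1 = 0.0014
Organism 1 energy = 67 / 0.0014 = 47857 kcal/m²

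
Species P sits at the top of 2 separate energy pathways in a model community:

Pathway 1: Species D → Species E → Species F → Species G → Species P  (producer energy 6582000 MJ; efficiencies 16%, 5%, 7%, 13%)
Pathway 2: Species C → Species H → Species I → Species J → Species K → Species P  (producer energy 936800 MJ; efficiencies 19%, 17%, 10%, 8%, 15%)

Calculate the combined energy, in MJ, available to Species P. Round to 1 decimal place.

Pathway 1: 6582000 × 0.16 × 0.05 × 0.07 × 0.13 = 479.1696 MJ
Pathway 2: 936800 × 0.19 × 0.17 × 0.1 × 0.08 × 0.15 = 36.310368 MJ
Total at Species P: 479.1696 + 36.310368 = 515.479968 MJ

515.5 MJ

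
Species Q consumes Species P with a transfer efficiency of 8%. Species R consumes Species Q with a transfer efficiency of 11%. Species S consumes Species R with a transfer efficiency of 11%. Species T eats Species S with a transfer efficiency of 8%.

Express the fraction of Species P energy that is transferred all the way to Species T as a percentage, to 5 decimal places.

0.00774%

Product of link efficiencies: 0.08 × 0.11 × 0.11 × 0.08 = 0.00007744
As a percentage: 0.00007744 × 100 = 0.00774%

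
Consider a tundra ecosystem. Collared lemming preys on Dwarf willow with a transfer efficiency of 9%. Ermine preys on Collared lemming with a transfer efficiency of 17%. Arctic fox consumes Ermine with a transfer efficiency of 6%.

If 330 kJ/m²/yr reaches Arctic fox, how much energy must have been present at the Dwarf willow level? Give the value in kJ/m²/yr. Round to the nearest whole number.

359477 kJ/m²/yr

Cumulative transfer efficiency: 0.09 × 0.17 × 0.06 = 0.000918
Dwarf willow energy = 330 / 0.000918 = 359477 kJ/m²/yr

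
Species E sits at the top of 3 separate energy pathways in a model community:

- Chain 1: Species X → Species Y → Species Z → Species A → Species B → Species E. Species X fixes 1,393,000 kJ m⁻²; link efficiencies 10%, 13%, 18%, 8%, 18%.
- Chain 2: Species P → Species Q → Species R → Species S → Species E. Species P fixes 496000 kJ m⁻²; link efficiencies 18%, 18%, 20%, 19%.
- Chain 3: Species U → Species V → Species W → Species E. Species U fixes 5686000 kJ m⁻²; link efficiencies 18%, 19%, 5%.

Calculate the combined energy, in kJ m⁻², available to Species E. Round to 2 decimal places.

10380.67 kJ m⁻²

Chain 1: 1393000 × 0.1 × 0.13 × 0.18 × 0.08 × 0.18 = 46.938528 kJ m⁻²
Chain 2: 496000 × 0.18 × 0.18 × 0.2 × 0.19 = 610.6752 kJ m⁻²
Chain 3: 5686000 × 0.18 × 0.19 × 0.05 = 9723.06 kJ m⁻²
Total at Species E: 46.938528 + 610.6752 + 9723.06 = 10380.673728 kJ m⁻²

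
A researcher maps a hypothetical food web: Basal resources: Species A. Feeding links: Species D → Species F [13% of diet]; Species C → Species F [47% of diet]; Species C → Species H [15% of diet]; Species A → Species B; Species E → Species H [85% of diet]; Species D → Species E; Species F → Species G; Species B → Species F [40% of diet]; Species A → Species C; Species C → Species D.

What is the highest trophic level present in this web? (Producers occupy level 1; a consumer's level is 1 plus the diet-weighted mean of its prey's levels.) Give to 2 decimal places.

4.70

Species B: 1 + 1 = 2
Species C: 1 + 1 = 2
Species D: 1 + 2 = 3
Species E: 1 + 3 = 4
Species F: 1 + (0.4×2 + 0.47×2 + 0.13×3) = 3.13
Species G: 1 + 3.13 = 4.13
Species H: 1 + (0.85×4 + 0.15×2) = 4.7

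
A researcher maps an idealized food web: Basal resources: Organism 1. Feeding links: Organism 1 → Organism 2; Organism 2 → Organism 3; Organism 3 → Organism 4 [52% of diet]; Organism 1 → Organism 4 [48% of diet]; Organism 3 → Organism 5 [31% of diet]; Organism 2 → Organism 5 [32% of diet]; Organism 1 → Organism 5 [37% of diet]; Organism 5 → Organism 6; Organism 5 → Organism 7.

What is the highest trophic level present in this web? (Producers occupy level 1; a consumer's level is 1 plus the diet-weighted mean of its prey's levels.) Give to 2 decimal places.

Organism 2: 1 + 1 = 2
Organism 3: 1 + 2 = 3
Organism 4: 1 + (0.52×3 + 0.48×1) = 3.04
Organism 5: 1 + (0.31×3 + 0.32×2 + 0.37×1) = 2.94
Organism 6: 1 + 2.94 = 3.94
Organism 7: 1 + 2.94 = 3.94

3.94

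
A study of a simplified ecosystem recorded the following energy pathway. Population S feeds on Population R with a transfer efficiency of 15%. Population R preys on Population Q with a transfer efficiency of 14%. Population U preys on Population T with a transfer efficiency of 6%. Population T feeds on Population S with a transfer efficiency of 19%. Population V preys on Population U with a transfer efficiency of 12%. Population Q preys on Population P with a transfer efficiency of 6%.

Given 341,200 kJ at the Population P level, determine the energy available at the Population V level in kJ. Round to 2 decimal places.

Population Q: 341200 × 0.06 = 20472 kJ
Population R: 20472 × 0.14 = 2866.08 kJ
Population S: 2866.08 × 0.15 = 429.912 kJ
Population T: 429.912 × 0.19 = 81.68328 kJ
Population U: 81.68328 × 0.06 = 4.9009968 kJ
Population V: 4.9009968 × 0.12 = 0.588119616 kJ

0.59 kJ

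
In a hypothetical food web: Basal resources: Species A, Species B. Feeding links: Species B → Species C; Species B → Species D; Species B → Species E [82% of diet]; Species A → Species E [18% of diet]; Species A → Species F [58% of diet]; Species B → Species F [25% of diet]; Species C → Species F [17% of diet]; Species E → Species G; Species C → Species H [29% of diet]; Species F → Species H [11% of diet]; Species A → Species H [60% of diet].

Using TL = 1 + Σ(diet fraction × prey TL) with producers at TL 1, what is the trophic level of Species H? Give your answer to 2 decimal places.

2.42

Species C: 1 + 1 = 2
Species D: 1 + 1 = 2
Species E: 1 + (0.82×1 + 0.18×1) = 2
Species F: 1 + (0.58×1 + 0.25×1 + 0.17×2) = 2.17
Species G: 1 + 2 = 3
Species H: 1 + (0.29×2 + 0.11×2.17 + 0.6×1) = 2.4187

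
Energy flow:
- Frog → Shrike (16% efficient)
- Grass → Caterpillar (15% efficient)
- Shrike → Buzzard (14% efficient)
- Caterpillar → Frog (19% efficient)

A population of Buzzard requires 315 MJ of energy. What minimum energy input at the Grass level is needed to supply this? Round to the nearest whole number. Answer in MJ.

Cumulative transfer efficiency: 0.15 × 0.19 × 0.16 × 0.14 = 0.0006384
Grass energy = 315 / 0.0006384 = 493421 MJ

493421 MJ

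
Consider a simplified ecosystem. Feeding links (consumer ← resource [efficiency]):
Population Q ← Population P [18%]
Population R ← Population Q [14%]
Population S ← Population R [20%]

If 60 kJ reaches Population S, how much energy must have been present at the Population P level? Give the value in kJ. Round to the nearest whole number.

Cumulative transfer efficiency: 0.18 × 0.14 × 0.2 = 0.00504
Population P energy = 60 / 0.00504 = 11905 kJ

11905 kJ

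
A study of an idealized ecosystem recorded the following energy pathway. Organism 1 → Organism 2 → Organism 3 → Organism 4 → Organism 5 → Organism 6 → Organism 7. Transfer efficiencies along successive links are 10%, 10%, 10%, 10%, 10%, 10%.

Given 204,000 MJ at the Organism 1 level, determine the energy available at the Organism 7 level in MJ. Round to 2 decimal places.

Organism 2: 204000 × 0.1 = 20400 MJ
Organism 3: 20400 × 0.1 = 2040 MJ
Organism 4: 2040 × 0.1 = 204 MJ
Organism 5: 204 × 0.1 = 20.4 MJ
Organism 6: 20.4 × 0.1 = 2.04 MJ
Organism 7: 2.04 × 0.1 = 0.204 MJ

0.20 MJ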